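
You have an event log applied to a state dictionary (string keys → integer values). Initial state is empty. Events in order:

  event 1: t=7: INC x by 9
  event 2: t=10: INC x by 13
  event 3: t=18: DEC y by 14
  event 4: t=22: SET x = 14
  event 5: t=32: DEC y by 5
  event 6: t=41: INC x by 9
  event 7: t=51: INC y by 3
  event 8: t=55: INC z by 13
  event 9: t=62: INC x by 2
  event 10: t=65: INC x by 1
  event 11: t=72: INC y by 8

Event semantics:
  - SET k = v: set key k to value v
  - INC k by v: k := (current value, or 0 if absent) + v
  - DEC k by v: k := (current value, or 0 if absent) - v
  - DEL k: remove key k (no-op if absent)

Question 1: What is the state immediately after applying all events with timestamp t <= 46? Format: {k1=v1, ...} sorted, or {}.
Answer: {x=23, y=-19}

Derivation:
Apply events with t <= 46 (6 events):
  after event 1 (t=7: INC x by 9): {x=9}
  after event 2 (t=10: INC x by 13): {x=22}
  after event 3 (t=18: DEC y by 14): {x=22, y=-14}
  after event 4 (t=22: SET x = 14): {x=14, y=-14}
  after event 5 (t=32: DEC y by 5): {x=14, y=-19}
  after event 6 (t=41: INC x by 9): {x=23, y=-19}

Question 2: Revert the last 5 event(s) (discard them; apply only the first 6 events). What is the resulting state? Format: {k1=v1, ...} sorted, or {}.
Answer: {x=23, y=-19}

Derivation:
Keep first 6 events (discard last 5):
  after event 1 (t=7: INC x by 9): {x=9}
  after event 2 (t=10: INC x by 13): {x=22}
  after event 3 (t=18: DEC y by 14): {x=22, y=-14}
  after event 4 (t=22: SET x = 14): {x=14, y=-14}
  after event 5 (t=32: DEC y by 5): {x=14, y=-19}
  after event 6 (t=41: INC x by 9): {x=23, y=-19}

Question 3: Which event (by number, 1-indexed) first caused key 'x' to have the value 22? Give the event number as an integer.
Looking for first event where x becomes 22:
  event 1: x = 9
  event 2: x 9 -> 22  <-- first match

Answer: 2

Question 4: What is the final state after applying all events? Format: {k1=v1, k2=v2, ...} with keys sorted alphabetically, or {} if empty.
  after event 1 (t=7: INC x by 9): {x=9}
  after event 2 (t=10: INC x by 13): {x=22}
  after event 3 (t=18: DEC y by 14): {x=22, y=-14}
  after event 4 (t=22: SET x = 14): {x=14, y=-14}
  after event 5 (t=32: DEC y by 5): {x=14, y=-19}
  after event 6 (t=41: INC x by 9): {x=23, y=-19}
  after event 7 (t=51: INC y by 3): {x=23, y=-16}
  after event 8 (t=55: INC z by 13): {x=23, y=-16, z=13}
  after event 9 (t=62: INC x by 2): {x=25, y=-16, z=13}
  after event 10 (t=65: INC x by 1): {x=26, y=-16, z=13}
  after event 11 (t=72: INC y by 8): {x=26, y=-8, z=13}

Answer: {x=26, y=-8, z=13}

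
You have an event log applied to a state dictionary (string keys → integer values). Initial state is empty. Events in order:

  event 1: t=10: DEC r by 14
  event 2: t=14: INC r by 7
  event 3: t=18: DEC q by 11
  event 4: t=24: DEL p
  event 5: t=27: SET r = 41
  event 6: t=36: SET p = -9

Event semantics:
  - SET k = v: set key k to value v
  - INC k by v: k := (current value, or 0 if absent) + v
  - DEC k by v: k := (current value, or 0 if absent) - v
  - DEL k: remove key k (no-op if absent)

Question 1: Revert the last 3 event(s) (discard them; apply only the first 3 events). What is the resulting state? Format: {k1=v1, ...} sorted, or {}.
Answer: {q=-11, r=-7}

Derivation:
Keep first 3 events (discard last 3):
  after event 1 (t=10: DEC r by 14): {r=-14}
  after event 2 (t=14: INC r by 7): {r=-7}
  after event 3 (t=18: DEC q by 11): {q=-11, r=-7}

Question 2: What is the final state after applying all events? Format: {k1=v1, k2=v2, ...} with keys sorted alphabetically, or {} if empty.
  after event 1 (t=10: DEC r by 14): {r=-14}
  after event 2 (t=14: INC r by 7): {r=-7}
  after event 3 (t=18: DEC q by 11): {q=-11, r=-7}
  after event 4 (t=24: DEL p): {q=-11, r=-7}
  after event 5 (t=27: SET r = 41): {q=-11, r=41}
  after event 6 (t=36: SET p = -9): {p=-9, q=-11, r=41}

Answer: {p=-9, q=-11, r=41}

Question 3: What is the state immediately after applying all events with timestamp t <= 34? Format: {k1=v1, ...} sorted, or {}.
Answer: {q=-11, r=41}

Derivation:
Apply events with t <= 34 (5 events):
  after event 1 (t=10: DEC r by 14): {r=-14}
  after event 2 (t=14: INC r by 7): {r=-7}
  after event 3 (t=18: DEC q by 11): {q=-11, r=-7}
  after event 4 (t=24: DEL p): {q=-11, r=-7}
  after event 5 (t=27: SET r = 41): {q=-11, r=41}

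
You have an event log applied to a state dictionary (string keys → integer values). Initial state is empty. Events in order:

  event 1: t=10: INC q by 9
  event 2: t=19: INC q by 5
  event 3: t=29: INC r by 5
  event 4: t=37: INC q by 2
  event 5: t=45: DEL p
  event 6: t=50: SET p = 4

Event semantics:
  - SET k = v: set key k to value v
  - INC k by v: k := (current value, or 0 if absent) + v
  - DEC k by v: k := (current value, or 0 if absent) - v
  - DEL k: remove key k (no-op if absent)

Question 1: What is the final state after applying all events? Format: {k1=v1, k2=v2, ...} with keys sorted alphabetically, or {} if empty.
Answer: {p=4, q=16, r=5}

Derivation:
  after event 1 (t=10: INC q by 9): {q=9}
  after event 2 (t=19: INC q by 5): {q=14}
  after event 3 (t=29: INC r by 5): {q=14, r=5}
  after event 4 (t=37: INC q by 2): {q=16, r=5}
  after event 5 (t=45: DEL p): {q=16, r=5}
  after event 6 (t=50: SET p = 4): {p=4, q=16, r=5}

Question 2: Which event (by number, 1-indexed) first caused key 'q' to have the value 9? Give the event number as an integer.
Looking for first event where q becomes 9:
  event 1: q (absent) -> 9  <-- first match

Answer: 1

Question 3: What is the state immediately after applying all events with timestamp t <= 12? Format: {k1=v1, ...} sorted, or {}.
Apply events with t <= 12 (1 events):
  after event 1 (t=10: INC q by 9): {q=9}

Answer: {q=9}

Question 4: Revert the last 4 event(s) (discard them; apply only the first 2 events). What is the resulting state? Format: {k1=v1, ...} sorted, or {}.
Answer: {q=14}

Derivation:
Keep first 2 events (discard last 4):
  after event 1 (t=10: INC q by 9): {q=9}
  after event 2 (t=19: INC q by 5): {q=14}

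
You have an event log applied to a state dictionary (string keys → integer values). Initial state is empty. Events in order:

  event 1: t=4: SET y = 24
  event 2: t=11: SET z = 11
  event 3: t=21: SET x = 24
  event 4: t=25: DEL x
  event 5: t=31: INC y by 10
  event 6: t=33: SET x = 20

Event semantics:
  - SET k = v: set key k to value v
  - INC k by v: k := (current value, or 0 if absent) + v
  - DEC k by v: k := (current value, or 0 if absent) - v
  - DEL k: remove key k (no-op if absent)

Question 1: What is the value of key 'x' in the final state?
Track key 'x' through all 6 events:
  event 1 (t=4: SET y = 24): x unchanged
  event 2 (t=11: SET z = 11): x unchanged
  event 3 (t=21: SET x = 24): x (absent) -> 24
  event 4 (t=25: DEL x): x 24 -> (absent)
  event 5 (t=31: INC y by 10): x unchanged
  event 6 (t=33: SET x = 20): x (absent) -> 20
Final: x = 20

Answer: 20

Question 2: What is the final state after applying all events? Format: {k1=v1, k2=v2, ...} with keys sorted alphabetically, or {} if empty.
  after event 1 (t=4: SET y = 24): {y=24}
  after event 2 (t=11: SET z = 11): {y=24, z=11}
  after event 3 (t=21: SET x = 24): {x=24, y=24, z=11}
  after event 4 (t=25: DEL x): {y=24, z=11}
  after event 5 (t=31: INC y by 10): {y=34, z=11}
  after event 6 (t=33: SET x = 20): {x=20, y=34, z=11}

Answer: {x=20, y=34, z=11}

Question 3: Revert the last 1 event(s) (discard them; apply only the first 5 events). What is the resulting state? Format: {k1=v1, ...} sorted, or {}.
Answer: {y=34, z=11}

Derivation:
Keep first 5 events (discard last 1):
  after event 1 (t=4: SET y = 24): {y=24}
  after event 2 (t=11: SET z = 11): {y=24, z=11}
  after event 3 (t=21: SET x = 24): {x=24, y=24, z=11}
  after event 4 (t=25: DEL x): {y=24, z=11}
  after event 5 (t=31: INC y by 10): {y=34, z=11}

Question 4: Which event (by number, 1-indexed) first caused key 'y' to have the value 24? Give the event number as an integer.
Looking for first event where y becomes 24:
  event 1: y (absent) -> 24  <-- first match

Answer: 1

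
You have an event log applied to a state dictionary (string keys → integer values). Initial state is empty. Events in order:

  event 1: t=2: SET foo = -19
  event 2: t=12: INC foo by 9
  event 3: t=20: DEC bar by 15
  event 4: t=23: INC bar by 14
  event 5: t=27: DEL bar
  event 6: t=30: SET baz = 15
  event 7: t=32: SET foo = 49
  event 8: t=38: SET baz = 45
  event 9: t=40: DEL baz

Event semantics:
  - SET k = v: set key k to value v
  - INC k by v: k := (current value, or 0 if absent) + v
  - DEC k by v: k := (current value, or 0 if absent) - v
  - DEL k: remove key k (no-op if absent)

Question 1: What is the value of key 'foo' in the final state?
Track key 'foo' through all 9 events:
  event 1 (t=2: SET foo = -19): foo (absent) -> -19
  event 2 (t=12: INC foo by 9): foo -19 -> -10
  event 3 (t=20: DEC bar by 15): foo unchanged
  event 4 (t=23: INC bar by 14): foo unchanged
  event 5 (t=27: DEL bar): foo unchanged
  event 6 (t=30: SET baz = 15): foo unchanged
  event 7 (t=32: SET foo = 49): foo -10 -> 49
  event 8 (t=38: SET baz = 45): foo unchanged
  event 9 (t=40: DEL baz): foo unchanged
Final: foo = 49

Answer: 49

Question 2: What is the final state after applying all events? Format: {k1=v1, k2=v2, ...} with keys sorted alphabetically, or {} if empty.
Answer: {foo=49}

Derivation:
  after event 1 (t=2: SET foo = -19): {foo=-19}
  after event 2 (t=12: INC foo by 9): {foo=-10}
  after event 3 (t=20: DEC bar by 15): {bar=-15, foo=-10}
  after event 4 (t=23: INC bar by 14): {bar=-1, foo=-10}
  after event 5 (t=27: DEL bar): {foo=-10}
  after event 6 (t=30: SET baz = 15): {baz=15, foo=-10}
  after event 7 (t=32: SET foo = 49): {baz=15, foo=49}
  after event 8 (t=38: SET baz = 45): {baz=45, foo=49}
  after event 9 (t=40: DEL baz): {foo=49}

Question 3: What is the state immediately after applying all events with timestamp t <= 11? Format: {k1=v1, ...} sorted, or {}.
Apply events with t <= 11 (1 events):
  after event 1 (t=2: SET foo = -19): {foo=-19}

Answer: {foo=-19}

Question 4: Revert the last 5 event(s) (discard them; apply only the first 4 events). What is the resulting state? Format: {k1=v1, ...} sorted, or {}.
Answer: {bar=-1, foo=-10}

Derivation:
Keep first 4 events (discard last 5):
  after event 1 (t=2: SET foo = -19): {foo=-19}
  after event 2 (t=12: INC foo by 9): {foo=-10}
  after event 3 (t=20: DEC bar by 15): {bar=-15, foo=-10}
  after event 4 (t=23: INC bar by 14): {bar=-1, foo=-10}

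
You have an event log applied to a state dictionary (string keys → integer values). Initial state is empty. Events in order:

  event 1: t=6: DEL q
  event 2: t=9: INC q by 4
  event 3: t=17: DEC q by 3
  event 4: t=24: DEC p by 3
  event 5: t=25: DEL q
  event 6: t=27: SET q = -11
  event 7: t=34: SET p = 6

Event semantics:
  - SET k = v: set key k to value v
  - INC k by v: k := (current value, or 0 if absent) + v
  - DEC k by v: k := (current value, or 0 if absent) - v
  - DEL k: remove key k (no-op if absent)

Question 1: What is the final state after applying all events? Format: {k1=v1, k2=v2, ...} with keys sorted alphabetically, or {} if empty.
  after event 1 (t=6: DEL q): {}
  after event 2 (t=9: INC q by 4): {q=4}
  after event 3 (t=17: DEC q by 3): {q=1}
  after event 4 (t=24: DEC p by 3): {p=-3, q=1}
  after event 5 (t=25: DEL q): {p=-3}
  after event 6 (t=27: SET q = -11): {p=-3, q=-11}
  after event 7 (t=34: SET p = 6): {p=6, q=-11}

Answer: {p=6, q=-11}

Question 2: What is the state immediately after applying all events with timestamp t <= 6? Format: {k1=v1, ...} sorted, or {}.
Answer: {}

Derivation:
Apply events with t <= 6 (1 events):
  after event 1 (t=6: DEL q): {}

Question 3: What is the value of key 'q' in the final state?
Answer: -11

Derivation:
Track key 'q' through all 7 events:
  event 1 (t=6: DEL q): q (absent) -> (absent)
  event 2 (t=9: INC q by 4): q (absent) -> 4
  event 3 (t=17: DEC q by 3): q 4 -> 1
  event 4 (t=24: DEC p by 3): q unchanged
  event 5 (t=25: DEL q): q 1 -> (absent)
  event 6 (t=27: SET q = -11): q (absent) -> -11
  event 7 (t=34: SET p = 6): q unchanged
Final: q = -11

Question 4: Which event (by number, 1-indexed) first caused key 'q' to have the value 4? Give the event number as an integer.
Answer: 2

Derivation:
Looking for first event where q becomes 4:
  event 2: q (absent) -> 4  <-- first match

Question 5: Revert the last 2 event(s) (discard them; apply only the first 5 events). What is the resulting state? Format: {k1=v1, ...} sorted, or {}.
Answer: {p=-3}

Derivation:
Keep first 5 events (discard last 2):
  after event 1 (t=6: DEL q): {}
  after event 2 (t=9: INC q by 4): {q=4}
  after event 3 (t=17: DEC q by 3): {q=1}
  after event 4 (t=24: DEC p by 3): {p=-3, q=1}
  after event 5 (t=25: DEL q): {p=-3}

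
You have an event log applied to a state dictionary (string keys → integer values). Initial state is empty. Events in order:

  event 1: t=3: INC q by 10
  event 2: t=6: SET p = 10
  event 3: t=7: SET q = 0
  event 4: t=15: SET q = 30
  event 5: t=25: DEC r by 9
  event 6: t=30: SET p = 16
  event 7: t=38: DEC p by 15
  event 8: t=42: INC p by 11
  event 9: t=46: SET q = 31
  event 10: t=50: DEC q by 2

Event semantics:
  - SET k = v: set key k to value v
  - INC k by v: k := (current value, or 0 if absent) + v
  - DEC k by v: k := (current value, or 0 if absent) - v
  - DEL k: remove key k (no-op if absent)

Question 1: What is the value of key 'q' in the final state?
Track key 'q' through all 10 events:
  event 1 (t=3: INC q by 10): q (absent) -> 10
  event 2 (t=6: SET p = 10): q unchanged
  event 3 (t=7: SET q = 0): q 10 -> 0
  event 4 (t=15: SET q = 30): q 0 -> 30
  event 5 (t=25: DEC r by 9): q unchanged
  event 6 (t=30: SET p = 16): q unchanged
  event 7 (t=38: DEC p by 15): q unchanged
  event 8 (t=42: INC p by 11): q unchanged
  event 9 (t=46: SET q = 31): q 30 -> 31
  event 10 (t=50: DEC q by 2): q 31 -> 29
Final: q = 29

Answer: 29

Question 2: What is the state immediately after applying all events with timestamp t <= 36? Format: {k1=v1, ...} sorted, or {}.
Apply events with t <= 36 (6 events):
  after event 1 (t=3: INC q by 10): {q=10}
  after event 2 (t=6: SET p = 10): {p=10, q=10}
  after event 3 (t=7: SET q = 0): {p=10, q=0}
  after event 4 (t=15: SET q = 30): {p=10, q=30}
  after event 5 (t=25: DEC r by 9): {p=10, q=30, r=-9}
  after event 6 (t=30: SET p = 16): {p=16, q=30, r=-9}

Answer: {p=16, q=30, r=-9}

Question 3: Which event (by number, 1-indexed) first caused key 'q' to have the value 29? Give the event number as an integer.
Looking for first event where q becomes 29:
  event 1: q = 10
  event 2: q = 10
  event 3: q = 0
  event 4: q = 30
  event 5: q = 30
  event 6: q = 30
  event 7: q = 30
  event 8: q = 30
  event 9: q = 31
  event 10: q 31 -> 29  <-- first match

Answer: 10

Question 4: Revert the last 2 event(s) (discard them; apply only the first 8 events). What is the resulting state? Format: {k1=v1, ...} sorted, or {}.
Keep first 8 events (discard last 2):
  after event 1 (t=3: INC q by 10): {q=10}
  after event 2 (t=6: SET p = 10): {p=10, q=10}
  after event 3 (t=7: SET q = 0): {p=10, q=0}
  after event 4 (t=15: SET q = 30): {p=10, q=30}
  after event 5 (t=25: DEC r by 9): {p=10, q=30, r=-9}
  after event 6 (t=30: SET p = 16): {p=16, q=30, r=-9}
  after event 7 (t=38: DEC p by 15): {p=1, q=30, r=-9}
  after event 8 (t=42: INC p by 11): {p=12, q=30, r=-9}

Answer: {p=12, q=30, r=-9}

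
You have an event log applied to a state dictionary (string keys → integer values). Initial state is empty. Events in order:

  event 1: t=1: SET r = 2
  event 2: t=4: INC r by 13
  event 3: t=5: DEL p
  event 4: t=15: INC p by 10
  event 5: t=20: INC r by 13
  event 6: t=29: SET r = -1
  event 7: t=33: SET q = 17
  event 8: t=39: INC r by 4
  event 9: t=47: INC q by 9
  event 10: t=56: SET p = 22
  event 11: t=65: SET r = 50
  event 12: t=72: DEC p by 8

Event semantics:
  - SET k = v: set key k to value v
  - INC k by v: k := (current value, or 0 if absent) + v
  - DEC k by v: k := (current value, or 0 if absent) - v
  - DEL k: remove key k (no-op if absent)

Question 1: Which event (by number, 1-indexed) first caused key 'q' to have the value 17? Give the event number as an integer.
Answer: 7

Derivation:
Looking for first event where q becomes 17:
  event 7: q (absent) -> 17  <-- first match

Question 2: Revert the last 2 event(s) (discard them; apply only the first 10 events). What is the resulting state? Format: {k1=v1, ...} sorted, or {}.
Keep first 10 events (discard last 2):
  after event 1 (t=1: SET r = 2): {r=2}
  after event 2 (t=4: INC r by 13): {r=15}
  after event 3 (t=5: DEL p): {r=15}
  after event 4 (t=15: INC p by 10): {p=10, r=15}
  after event 5 (t=20: INC r by 13): {p=10, r=28}
  after event 6 (t=29: SET r = -1): {p=10, r=-1}
  after event 7 (t=33: SET q = 17): {p=10, q=17, r=-1}
  after event 8 (t=39: INC r by 4): {p=10, q=17, r=3}
  after event 9 (t=47: INC q by 9): {p=10, q=26, r=3}
  after event 10 (t=56: SET p = 22): {p=22, q=26, r=3}

Answer: {p=22, q=26, r=3}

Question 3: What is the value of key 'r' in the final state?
Track key 'r' through all 12 events:
  event 1 (t=1: SET r = 2): r (absent) -> 2
  event 2 (t=4: INC r by 13): r 2 -> 15
  event 3 (t=5: DEL p): r unchanged
  event 4 (t=15: INC p by 10): r unchanged
  event 5 (t=20: INC r by 13): r 15 -> 28
  event 6 (t=29: SET r = -1): r 28 -> -1
  event 7 (t=33: SET q = 17): r unchanged
  event 8 (t=39: INC r by 4): r -1 -> 3
  event 9 (t=47: INC q by 9): r unchanged
  event 10 (t=56: SET p = 22): r unchanged
  event 11 (t=65: SET r = 50): r 3 -> 50
  event 12 (t=72: DEC p by 8): r unchanged
Final: r = 50

Answer: 50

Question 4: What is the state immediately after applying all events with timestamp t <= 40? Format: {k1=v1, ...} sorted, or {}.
Apply events with t <= 40 (8 events):
  after event 1 (t=1: SET r = 2): {r=2}
  after event 2 (t=4: INC r by 13): {r=15}
  after event 3 (t=5: DEL p): {r=15}
  after event 4 (t=15: INC p by 10): {p=10, r=15}
  after event 5 (t=20: INC r by 13): {p=10, r=28}
  after event 6 (t=29: SET r = -1): {p=10, r=-1}
  after event 7 (t=33: SET q = 17): {p=10, q=17, r=-1}
  after event 8 (t=39: INC r by 4): {p=10, q=17, r=3}

Answer: {p=10, q=17, r=3}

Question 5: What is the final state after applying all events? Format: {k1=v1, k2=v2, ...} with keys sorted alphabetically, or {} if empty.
  after event 1 (t=1: SET r = 2): {r=2}
  after event 2 (t=4: INC r by 13): {r=15}
  after event 3 (t=5: DEL p): {r=15}
  after event 4 (t=15: INC p by 10): {p=10, r=15}
  after event 5 (t=20: INC r by 13): {p=10, r=28}
  after event 6 (t=29: SET r = -1): {p=10, r=-1}
  after event 7 (t=33: SET q = 17): {p=10, q=17, r=-1}
  after event 8 (t=39: INC r by 4): {p=10, q=17, r=3}
  after event 9 (t=47: INC q by 9): {p=10, q=26, r=3}
  after event 10 (t=56: SET p = 22): {p=22, q=26, r=3}
  after event 11 (t=65: SET r = 50): {p=22, q=26, r=50}
  after event 12 (t=72: DEC p by 8): {p=14, q=26, r=50}

Answer: {p=14, q=26, r=50}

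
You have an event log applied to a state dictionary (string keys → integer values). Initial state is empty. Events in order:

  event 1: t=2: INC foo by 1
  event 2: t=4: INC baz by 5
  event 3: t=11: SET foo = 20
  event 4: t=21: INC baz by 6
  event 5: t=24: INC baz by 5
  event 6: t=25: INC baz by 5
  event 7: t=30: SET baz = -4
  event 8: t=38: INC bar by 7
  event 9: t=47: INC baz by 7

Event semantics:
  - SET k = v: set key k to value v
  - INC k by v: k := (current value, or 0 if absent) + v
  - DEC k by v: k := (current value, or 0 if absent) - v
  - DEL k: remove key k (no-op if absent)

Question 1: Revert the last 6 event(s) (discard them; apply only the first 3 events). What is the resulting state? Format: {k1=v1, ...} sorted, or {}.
Answer: {baz=5, foo=20}

Derivation:
Keep first 3 events (discard last 6):
  after event 1 (t=2: INC foo by 1): {foo=1}
  after event 2 (t=4: INC baz by 5): {baz=5, foo=1}
  after event 3 (t=11: SET foo = 20): {baz=5, foo=20}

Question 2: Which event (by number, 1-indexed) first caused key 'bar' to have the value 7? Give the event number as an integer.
Looking for first event where bar becomes 7:
  event 8: bar (absent) -> 7  <-- first match

Answer: 8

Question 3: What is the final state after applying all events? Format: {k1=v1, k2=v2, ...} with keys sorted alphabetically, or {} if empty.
Answer: {bar=7, baz=3, foo=20}

Derivation:
  after event 1 (t=2: INC foo by 1): {foo=1}
  after event 2 (t=4: INC baz by 5): {baz=5, foo=1}
  after event 3 (t=11: SET foo = 20): {baz=5, foo=20}
  after event 4 (t=21: INC baz by 6): {baz=11, foo=20}
  after event 5 (t=24: INC baz by 5): {baz=16, foo=20}
  after event 6 (t=25: INC baz by 5): {baz=21, foo=20}
  after event 7 (t=30: SET baz = -4): {baz=-4, foo=20}
  after event 8 (t=38: INC bar by 7): {bar=7, baz=-4, foo=20}
  after event 9 (t=47: INC baz by 7): {bar=7, baz=3, foo=20}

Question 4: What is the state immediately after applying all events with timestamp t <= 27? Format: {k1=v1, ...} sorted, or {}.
Answer: {baz=21, foo=20}

Derivation:
Apply events with t <= 27 (6 events):
  after event 1 (t=2: INC foo by 1): {foo=1}
  after event 2 (t=4: INC baz by 5): {baz=5, foo=1}
  after event 3 (t=11: SET foo = 20): {baz=5, foo=20}
  after event 4 (t=21: INC baz by 6): {baz=11, foo=20}
  after event 5 (t=24: INC baz by 5): {baz=16, foo=20}
  after event 6 (t=25: INC baz by 5): {baz=21, foo=20}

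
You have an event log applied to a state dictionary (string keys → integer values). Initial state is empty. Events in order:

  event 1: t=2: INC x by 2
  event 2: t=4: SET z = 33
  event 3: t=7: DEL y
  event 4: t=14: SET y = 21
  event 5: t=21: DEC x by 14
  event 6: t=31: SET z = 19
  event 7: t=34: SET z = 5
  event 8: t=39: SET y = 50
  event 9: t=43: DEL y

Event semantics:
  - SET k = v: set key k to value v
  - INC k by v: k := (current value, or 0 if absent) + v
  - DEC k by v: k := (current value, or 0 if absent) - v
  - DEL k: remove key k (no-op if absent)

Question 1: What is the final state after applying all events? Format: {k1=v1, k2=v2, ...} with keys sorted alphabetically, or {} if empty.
Answer: {x=-12, z=5}

Derivation:
  after event 1 (t=2: INC x by 2): {x=2}
  after event 2 (t=4: SET z = 33): {x=2, z=33}
  after event 3 (t=7: DEL y): {x=2, z=33}
  after event 4 (t=14: SET y = 21): {x=2, y=21, z=33}
  after event 5 (t=21: DEC x by 14): {x=-12, y=21, z=33}
  after event 6 (t=31: SET z = 19): {x=-12, y=21, z=19}
  after event 7 (t=34: SET z = 5): {x=-12, y=21, z=5}
  after event 8 (t=39: SET y = 50): {x=-12, y=50, z=5}
  after event 9 (t=43: DEL y): {x=-12, z=5}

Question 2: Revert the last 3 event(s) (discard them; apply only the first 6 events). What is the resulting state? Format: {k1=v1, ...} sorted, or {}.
Keep first 6 events (discard last 3):
  after event 1 (t=2: INC x by 2): {x=2}
  after event 2 (t=4: SET z = 33): {x=2, z=33}
  after event 3 (t=7: DEL y): {x=2, z=33}
  after event 4 (t=14: SET y = 21): {x=2, y=21, z=33}
  after event 5 (t=21: DEC x by 14): {x=-12, y=21, z=33}
  after event 6 (t=31: SET z = 19): {x=-12, y=21, z=19}

Answer: {x=-12, y=21, z=19}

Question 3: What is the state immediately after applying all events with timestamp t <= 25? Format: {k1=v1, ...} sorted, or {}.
Apply events with t <= 25 (5 events):
  after event 1 (t=2: INC x by 2): {x=2}
  after event 2 (t=4: SET z = 33): {x=2, z=33}
  after event 3 (t=7: DEL y): {x=2, z=33}
  after event 4 (t=14: SET y = 21): {x=2, y=21, z=33}
  after event 5 (t=21: DEC x by 14): {x=-12, y=21, z=33}

Answer: {x=-12, y=21, z=33}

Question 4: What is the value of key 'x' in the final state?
Answer: -12

Derivation:
Track key 'x' through all 9 events:
  event 1 (t=2: INC x by 2): x (absent) -> 2
  event 2 (t=4: SET z = 33): x unchanged
  event 3 (t=7: DEL y): x unchanged
  event 4 (t=14: SET y = 21): x unchanged
  event 5 (t=21: DEC x by 14): x 2 -> -12
  event 6 (t=31: SET z = 19): x unchanged
  event 7 (t=34: SET z = 5): x unchanged
  event 8 (t=39: SET y = 50): x unchanged
  event 9 (t=43: DEL y): x unchanged
Final: x = -12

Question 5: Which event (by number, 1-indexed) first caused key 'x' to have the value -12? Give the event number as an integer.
Looking for first event where x becomes -12:
  event 1: x = 2
  event 2: x = 2
  event 3: x = 2
  event 4: x = 2
  event 5: x 2 -> -12  <-- first match

Answer: 5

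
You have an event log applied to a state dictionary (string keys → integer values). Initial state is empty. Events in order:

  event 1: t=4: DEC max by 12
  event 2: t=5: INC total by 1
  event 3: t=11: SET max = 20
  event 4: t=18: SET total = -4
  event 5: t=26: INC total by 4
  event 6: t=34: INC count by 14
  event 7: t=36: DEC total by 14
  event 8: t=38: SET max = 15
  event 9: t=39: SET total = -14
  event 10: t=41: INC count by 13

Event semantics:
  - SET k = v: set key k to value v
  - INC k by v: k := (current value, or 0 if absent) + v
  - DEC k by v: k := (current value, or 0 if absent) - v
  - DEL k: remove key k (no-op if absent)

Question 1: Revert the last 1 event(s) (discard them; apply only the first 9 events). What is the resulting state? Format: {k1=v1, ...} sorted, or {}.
Keep first 9 events (discard last 1):
  after event 1 (t=4: DEC max by 12): {max=-12}
  after event 2 (t=5: INC total by 1): {max=-12, total=1}
  after event 3 (t=11: SET max = 20): {max=20, total=1}
  after event 4 (t=18: SET total = -4): {max=20, total=-4}
  after event 5 (t=26: INC total by 4): {max=20, total=0}
  after event 6 (t=34: INC count by 14): {count=14, max=20, total=0}
  after event 7 (t=36: DEC total by 14): {count=14, max=20, total=-14}
  after event 8 (t=38: SET max = 15): {count=14, max=15, total=-14}
  after event 9 (t=39: SET total = -14): {count=14, max=15, total=-14}

Answer: {count=14, max=15, total=-14}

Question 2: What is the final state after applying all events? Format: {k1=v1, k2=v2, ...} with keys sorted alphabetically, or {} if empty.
  after event 1 (t=4: DEC max by 12): {max=-12}
  after event 2 (t=5: INC total by 1): {max=-12, total=1}
  after event 3 (t=11: SET max = 20): {max=20, total=1}
  after event 4 (t=18: SET total = -4): {max=20, total=-4}
  after event 5 (t=26: INC total by 4): {max=20, total=0}
  after event 6 (t=34: INC count by 14): {count=14, max=20, total=0}
  after event 7 (t=36: DEC total by 14): {count=14, max=20, total=-14}
  after event 8 (t=38: SET max = 15): {count=14, max=15, total=-14}
  after event 9 (t=39: SET total = -14): {count=14, max=15, total=-14}
  after event 10 (t=41: INC count by 13): {count=27, max=15, total=-14}

Answer: {count=27, max=15, total=-14}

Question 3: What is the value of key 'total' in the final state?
Track key 'total' through all 10 events:
  event 1 (t=4: DEC max by 12): total unchanged
  event 2 (t=5: INC total by 1): total (absent) -> 1
  event 3 (t=11: SET max = 20): total unchanged
  event 4 (t=18: SET total = -4): total 1 -> -4
  event 5 (t=26: INC total by 4): total -4 -> 0
  event 6 (t=34: INC count by 14): total unchanged
  event 7 (t=36: DEC total by 14): total 0 -> -14
  event 8 (t=38: SET max = 15): total unchanged
  event 9 (t=39: SET total = -14): total -14 -> -14
  event 10 (t=41: INC count by 13): total unchanged
Final: total = -14

Answer: -14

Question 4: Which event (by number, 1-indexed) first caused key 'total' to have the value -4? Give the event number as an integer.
Answer: 4

Derivation:
Looking for first event where total becomes -4:
  event 2: total = 1
  event 3: total = 1
  event 4: total 1 -> -4  <-- first match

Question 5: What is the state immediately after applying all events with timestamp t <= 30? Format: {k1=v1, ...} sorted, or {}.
Apply events with t <= 30 (5 events):
  after event 1 (t=4: DEC max by 12): {max=-12}
  after event 2 (t=5: INC total by 1): {max=-12, total=1}
  after event 3 (t=11: SET max = 20): {max=20, total=1}
  after event 4 (t=18: SET total = -4): {max=20, total=-4}
  after event 5 (t=26: INC total by 4): {max=20, total=0}

Answer: {max=20, total=0}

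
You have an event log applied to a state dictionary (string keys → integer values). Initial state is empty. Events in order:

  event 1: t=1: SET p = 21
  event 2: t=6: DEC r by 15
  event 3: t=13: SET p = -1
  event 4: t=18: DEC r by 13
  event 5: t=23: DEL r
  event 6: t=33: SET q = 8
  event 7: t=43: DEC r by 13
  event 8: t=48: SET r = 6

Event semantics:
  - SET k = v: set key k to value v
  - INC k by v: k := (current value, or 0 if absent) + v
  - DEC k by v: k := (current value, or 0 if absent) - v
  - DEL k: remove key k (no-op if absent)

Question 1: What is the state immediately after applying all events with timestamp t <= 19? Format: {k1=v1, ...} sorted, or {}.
Apply events with t <= 19 (4 events):
  after event 1 (t=1: SET p = 21): {p=21}
  after event 2 (t=6: DEC r by 15): {p=21, r=-15}
  after event 3 (t=13: SET p = -1): {p=-1, r=-15}
  after event 4 (t=18: DEC r by 13): {p=-1, r=-28}

Answer: {p=-1, r=-28}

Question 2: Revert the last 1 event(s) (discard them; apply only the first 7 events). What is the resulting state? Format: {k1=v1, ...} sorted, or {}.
Answer: {p=-1, q=8, r=-13}

Derivation:
Keep first 7 events (discard last 1):
  after event 1 (t=1: SET p = 21): {p=21}
  after event 2 (t=6: DEC r by 15): {p=21, r=-15}
  after event 3 (t=13: SET p = -1): {p=-1, r=-15}
  after event 4 (t=18: DEC r by 13): {p=-1, r=-28}
  after event 5 (t=23: DEL r): {p=-1}
  after event 6 (t=33: SET q = 8): {p=-1, q=8}
  after event 7 (t=43: DEC r by 13): {p=-1, q=8, r=-13}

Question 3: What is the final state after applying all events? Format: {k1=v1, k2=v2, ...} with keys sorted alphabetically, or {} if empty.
  after event 1 (t=1: SET p = 21): {p=21}
  after event 2 (t=6: DEC r by 15): {p=21, r=-15}
  after event 3 (t=13: SET p = -1): {p=-1, r=-15}
  after event 4 (t=18: DEC r by 13): {p=-1, r=-28}
  after event 5 (t=23: DEL r): {p=-1}
  after event 6 (t=33: SET q = 8): {p=-1, q=8}
  after event 7 (t=43: DEC r by 13): {p=-1, q=8, r=-13}
  after event 8 (t=48: SET r = 6): {p=-1, q=8, r=6}

Answer: {p=-1, q=8, r=6}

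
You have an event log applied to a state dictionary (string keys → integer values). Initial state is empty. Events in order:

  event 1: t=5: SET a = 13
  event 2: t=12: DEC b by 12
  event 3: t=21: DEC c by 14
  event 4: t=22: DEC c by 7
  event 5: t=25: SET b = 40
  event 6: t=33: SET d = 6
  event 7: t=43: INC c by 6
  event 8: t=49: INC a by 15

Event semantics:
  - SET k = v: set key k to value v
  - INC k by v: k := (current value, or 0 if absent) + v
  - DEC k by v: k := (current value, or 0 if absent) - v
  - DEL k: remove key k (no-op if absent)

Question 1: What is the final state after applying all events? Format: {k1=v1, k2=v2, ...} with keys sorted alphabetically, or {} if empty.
Answer: {a=28, b=40, c=-15, d=6}

Derivation:
  after event 1 (t=5: SET a = 13): {a=13}
  after event 2 (t=12: DEC b by 12): {a=13, b=-12}
  after event 3 (t=21: DEC c by 14): {a=13, b=-12, c=-14}
  after event 4 (t=22: DEC c by 7): {a=13, b=-12, c=-21}
  after event 5 (t=25: SET b = 40): {a=13, b=40, c=-21}
  after event 6 (t=33: SET d = 6): {a=13, b=40, c=-21, d=6}
  after event 7 (t=43: INC c by 6): {a=13, b=40, c=-15, d=6}
  after event 8 (t=49: INC a by 15): {a=28, b=40, c=-15, d=6}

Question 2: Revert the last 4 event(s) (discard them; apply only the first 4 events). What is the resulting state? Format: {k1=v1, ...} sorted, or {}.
Answer: {a=13, b=-12, c=-21}

Derivation:
Keep first 4 events (discard last 4):
  after event 1 (t=5: SET a = 13): {a=13}
  after event 2 (t=12: DEC b by 12): {a=13, b=-12}
  after event 3 (t=21: DEC c by 14): {a=13, b=-12, c=-14}
  after event 4 (t=22: DEC c by 7): {a=13, b=-12, c=-21}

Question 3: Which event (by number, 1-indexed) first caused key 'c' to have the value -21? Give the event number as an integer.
Answer: 4

Derivation:
Looking for first event where c becomes -21:
  event 3: c = -14
  event 4: c -14 -> -21  <-- first match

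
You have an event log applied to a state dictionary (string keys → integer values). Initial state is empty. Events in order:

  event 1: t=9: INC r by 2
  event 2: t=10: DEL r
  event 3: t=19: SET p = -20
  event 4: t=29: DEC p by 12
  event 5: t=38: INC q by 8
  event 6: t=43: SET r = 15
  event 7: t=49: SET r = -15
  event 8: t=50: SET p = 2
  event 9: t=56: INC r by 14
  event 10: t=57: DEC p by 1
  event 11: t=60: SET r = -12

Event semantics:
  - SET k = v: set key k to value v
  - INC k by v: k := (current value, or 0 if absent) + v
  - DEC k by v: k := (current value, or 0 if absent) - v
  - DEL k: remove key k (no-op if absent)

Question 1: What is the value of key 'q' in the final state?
Answer: 8

Derivation:
Track key 'q' through all 11 events:
  event 1 (t=9: INC r by 2): q unchanged
  event 2 (t=10: DEL r): q unchanged
  event 3 (t=19: SET p = -20): q unchanged
  event 4 (t=29: DEC p by 12): q unchanged
  event 5 (t=38: INC q by 8): q (absent) -> 8
  event 6 (t=43: SET r = 15): q unchanged
  event 7 (t=49: SET r = -15): q unchanged
  event 8 (t=50: SET p = 2): q unchanged
  event 9 (t=56: INC r by 14): q unchanged
  event 10 (t=57: DEC p by 1): q unchanged
  event 11 (t=60: SET r = -12): q unchanged
Final: q = 8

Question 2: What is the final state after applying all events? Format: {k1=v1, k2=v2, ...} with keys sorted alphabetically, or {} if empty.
  after event 1 (t=9: INC r by 2): {r=2}
  after event 2 (t=10: DEL r): {}
  after event 3 (t=19: SET p = -20): {p=-20}
  after event 4 (t=29: DEC p by 12): {p=-32}
  after event 5 (t=38: INC q by 8): {p=-32, q=8}
  after event 6 (t=43: SET r = 15): {p=-32, q=8, r=15}
  after event 7 (t=49: SET r = -15): {p=-32, q=8, r=-15}
  after event 8 (t=50: SET p = 2): {p=2, q=8, r=-15}
  after event 9 (t=56: INC r by 14): {p=2, q=8, r=-1}
  after event 10 (t=57: DEC p by 1): {p=1, q=8, r=-1}
  after event 11 (t=60: SET r = -12): {p=1, q=8, r=-12}

Answer: {p=1, q=8, r=-12}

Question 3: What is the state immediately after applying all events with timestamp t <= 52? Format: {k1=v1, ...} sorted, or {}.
Apply events with t <= 52 (8 events):
  after event 1 (t=9: INC r by 2): {r=2}
  after event 2 (t=10: DEL r): {}
  after event 3 (t=19: SET p = -20): {p=-20}
  after event 4 (t=29: DEC p by 12): {p=-32}
  after event 5 (t=38: INC q by 8): {p=-32, q=8}
  after event 6 (t=43: SET r = 15): {p=-32, q=8, r=15}
  after event 7 (t=49: SET r = -15): {p=-32, q=8, r=-15}
  after event 8 (t=50: SET p = 2): {p=2, q=8, r=-15}

Answer: {p=2, q=8, r=-15}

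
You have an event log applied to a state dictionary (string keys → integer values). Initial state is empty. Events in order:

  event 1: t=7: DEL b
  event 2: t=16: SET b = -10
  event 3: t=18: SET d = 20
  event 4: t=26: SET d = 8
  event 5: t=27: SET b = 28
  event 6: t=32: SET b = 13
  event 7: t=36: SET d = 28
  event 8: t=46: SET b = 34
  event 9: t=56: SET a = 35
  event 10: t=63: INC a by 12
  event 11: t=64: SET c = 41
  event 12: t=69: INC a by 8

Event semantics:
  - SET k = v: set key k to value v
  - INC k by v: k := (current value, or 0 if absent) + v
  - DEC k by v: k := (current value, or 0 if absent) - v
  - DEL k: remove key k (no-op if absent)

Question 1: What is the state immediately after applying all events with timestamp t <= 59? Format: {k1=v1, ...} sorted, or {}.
Apply events with t <= 59 (9 events):
  after event 1 (t=7: DEL b): {}
  after event 2 (t=16: SET b = -10): {b=-10}
  after event 3 (t=18: SET d = 20): {b=-10, d=20}
  after event 4 (t=26: SET d = 8): {b=-10, d=8}
  after event 5 (t=27: SET b = 28): {b=28, d=8}
  after event 6 (t=32: SET b = 13): {b=13, d=8}
  after event 7 (t=36: SET d = 28): {b=13, d=28}
  after event 8 (t=46: SET b = 34): {b=34, d=28}
  after event 9 (t=56: SET a = 35): {a=35, b=34, d=28}

Answer: {a=35, b=34, d=28}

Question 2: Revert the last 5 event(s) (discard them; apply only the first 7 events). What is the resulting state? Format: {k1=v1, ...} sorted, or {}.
Keep first 7 events (discard last 5):
  after event 1 (t=7: DEL b): {}
  after event 2 (t=16: SET b = -10): {b=-10}
  after event 3 (t=18: SET d = 20): {b=-10, d=20}
  after event 4 (t=26: SET d = 8): {b=-10, d=8}
  after event 5 (t=27: SET b = 28): {b=28, d=8}
  after event 6 (t=32: SET b = 13): {b=13, d=8}
  after event 7 (t=36: SET d = 28): {b=13, d=28}

Answer: {b=13, d=28}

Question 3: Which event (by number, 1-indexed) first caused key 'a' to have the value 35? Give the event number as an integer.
Answer: 9

Derivation:
Looking for first event where a becomes 35:
  event 9: a (absent) -> 35  <-- first match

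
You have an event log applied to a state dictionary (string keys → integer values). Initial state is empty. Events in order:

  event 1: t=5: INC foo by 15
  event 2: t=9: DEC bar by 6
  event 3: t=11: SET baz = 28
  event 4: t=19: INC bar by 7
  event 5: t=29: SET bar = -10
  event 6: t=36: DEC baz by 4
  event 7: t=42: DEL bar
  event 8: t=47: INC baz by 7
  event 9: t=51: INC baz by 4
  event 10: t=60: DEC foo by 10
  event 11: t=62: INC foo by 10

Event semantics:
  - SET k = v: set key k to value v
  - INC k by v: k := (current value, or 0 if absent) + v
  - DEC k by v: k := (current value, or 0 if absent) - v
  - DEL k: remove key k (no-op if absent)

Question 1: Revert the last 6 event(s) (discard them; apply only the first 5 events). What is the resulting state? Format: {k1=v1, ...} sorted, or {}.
Answer: {bar=-10, baz=28, foo=15}

Derivation:
Keep first 5 events (discard last 6):
  after event 1 (t=5: INC foo by 15): {foo=15}
  after event 2 (t=9: DEC bar by 6): {bar=-6, foo=15}
  after event 3 (t=11: SET baz = 28): {bar=-6, baz=28, foo=15}
  after event 4 (t=19: INC bar by 7): {bar=1, baz=28, foo=15}
  after event 5 (t=29: SET bar = -10): {bar=-10, baz=28, foo=15}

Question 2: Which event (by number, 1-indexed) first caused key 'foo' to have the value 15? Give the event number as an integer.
Answer: 1

Derivation:
Looking for first event where foo becomes 15:
  event 1: foo (absent) -> 15  <-- first match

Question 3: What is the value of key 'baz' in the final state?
Answer: 35

Derivation:
Track key 'baz' through all 11 events:
  event 1 (t=5: INC foo by 15): baz unchanged
  event 2 (t=9: DEC bar by 6): baz unchanged
  event 3 (t=11: SET baz = 28): baz (absent) -> 28
  event 4 (t=19: INC bar by 7): baz unchanged
  event 5 (t=29: SET bar = -10): baz unchanged
  event 6 (t=36: DEC baz by 4): baz 28 -> 24
  event 7 (t=42: DEL bar): baz unchanged
  event 8 (t=47: INC baz by 7): baz 24 -> 31
  event 9 (t=51: INC baz by 4): baz 31 -> 35
  event 10 (t=60: DEC foo by 10): baz unchanged
  event 11 (t=62: INC foo by 10): baz unchanged
Final: baz = 35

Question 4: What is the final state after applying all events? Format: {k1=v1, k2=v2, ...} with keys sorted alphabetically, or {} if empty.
Answer: {baz=35, foo=15}

Derivation:
  after event 1 (t=5: INC foo by 15): {foo=15}
  after event 2 (t=9: DEC bar by 6): {bar=-6, foo=15}
  after event 3 (t=11: SET baz = 28): {bar=-6, baz=28, foo=15}
  after event 4 (t=19: INC bar by 7): {bar=1, baz=28, foo=15}
  after event 5 (t=29: SET bar = -10): {bar=-10, baz=28, foo=15}
  after event 6 (t=36: DEC baz by 4): {bar=-10, baz=24, foo=15}
  after event 7 (t=42: DEL bar): {baz=24, foo=15}
  after event 8 (t=47: INC baz by 7): {baz=31, foo=15}
  after event 9 (t=51: INC baz by 4): {baz=35, foo=15}
  after event 10 (t=60: DEC foo by 10): {baz=35, foo=5}
  after event 11 (t=62: INC foo by 10): {baz=35, foo=15}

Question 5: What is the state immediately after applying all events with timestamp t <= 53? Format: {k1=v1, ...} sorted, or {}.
Answer: {baz=35, foo=15}

Derivation:
Apply events with t <= 53 (9 events):
  after event 1 (t=5: INC foo by 15): {foo=15}
  after event 2 (t=9: DEC bar by 6): {bar=-6, foo=15}
  after event 3 (t=11: SET baz = 28): {bar=-6, baz=28, foo=15}
  after event 4 (t=19: INC bar by 7): {bar=1, baz=28, foo=15}
  after event 5 (t=29: SET bar = -10): {bar=-10, baz=28, foo=15}
  after event 6 (t=36: DEC baz by 4): {bar=-10, baz=24, foo=15}
  after event 7 (t=42: DEL bar): {baz=24, foo=15}
  after event 8 (t=47: INC baz by 7): {baz=31, foo=15}
  after event 9 (t=51: INC baz by 4): {baz=35, foo=15}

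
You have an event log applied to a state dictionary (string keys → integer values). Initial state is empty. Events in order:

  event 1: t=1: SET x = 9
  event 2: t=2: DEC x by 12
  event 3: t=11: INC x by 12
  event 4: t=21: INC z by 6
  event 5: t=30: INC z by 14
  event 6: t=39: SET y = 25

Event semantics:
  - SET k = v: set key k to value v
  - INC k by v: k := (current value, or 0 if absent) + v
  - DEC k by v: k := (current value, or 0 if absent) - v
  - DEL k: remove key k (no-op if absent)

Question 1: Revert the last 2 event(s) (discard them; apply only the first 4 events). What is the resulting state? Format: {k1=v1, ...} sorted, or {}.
Answer: {x=9, z=6}

Derivation:
Keep first 4 events (discard last 2):
  after event 1 (t=1: SET x = 9): {x=9}
  after event 2 (t=2: DEC x by 12): {x=-3}
  after event 3 (t=11: INC x by 12): {x=9}
  after event 4 (t=21: INC z by 6): {x=9, z=6}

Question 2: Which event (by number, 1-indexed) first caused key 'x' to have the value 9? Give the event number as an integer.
Answer: 1

Derivation:
Looking for first event where x becomes 9:
  event 1: x (absent) -> 9  <-- first match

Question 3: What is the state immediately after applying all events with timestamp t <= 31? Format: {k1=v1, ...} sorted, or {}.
Answer: {x=9, z=20}

Derivation:
Apply events with t <= 31 (5 events):
  after event 1 (t=1: SET x = 9): {x=9}
  after event 2 (t=2: DEC x by 12): {x=-3}
  after event 3 (t=11: INC x by 12): {x=9}
  after event 4 (t=21: INC z by 6): {x=9, z=6}
  after event 5 (t=30: INC z by 14): {x=9, z=20}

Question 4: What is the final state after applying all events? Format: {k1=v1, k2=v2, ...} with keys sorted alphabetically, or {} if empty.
  after event 1 (t=1: SET x = 9): {x=9}
  after event 2 (t=2: DEC x by 12): {x=-3}
  after event 3 (t=11: INC x by 12): {x=9}
  after event 4 (t=21: INC z by 6): {x=9, z=6}
  after event 5 (t=30: INC z by 14): {x=9, z=20}
  after event 6 (t=39: SET y = 25): {x=9, y=25, z=20}

Answer: {x=9, y=25, z=20}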